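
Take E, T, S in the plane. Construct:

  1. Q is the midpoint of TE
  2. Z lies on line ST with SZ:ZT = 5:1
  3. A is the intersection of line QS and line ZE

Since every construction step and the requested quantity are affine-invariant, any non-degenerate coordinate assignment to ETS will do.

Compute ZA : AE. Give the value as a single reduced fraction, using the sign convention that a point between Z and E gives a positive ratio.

ZA:AE = 5/6

Work in coordinates with E = (0, 0), T = (1, 0), S = (0, 1).
1. Q is the midpoint of TE ⇒ Q = (1/2, 0)
2. Z lies on line ST with SZ:ZT = 5:1 ⇒ Z = (5/6, 1/6)
3. A is the intersection of line QS and line ZE ⇒ A = (5/11, 1/11)
A = Z + t·(E−Z) with t = 5/11, so ZA:AE = t:(1−t) = 5/11:6/11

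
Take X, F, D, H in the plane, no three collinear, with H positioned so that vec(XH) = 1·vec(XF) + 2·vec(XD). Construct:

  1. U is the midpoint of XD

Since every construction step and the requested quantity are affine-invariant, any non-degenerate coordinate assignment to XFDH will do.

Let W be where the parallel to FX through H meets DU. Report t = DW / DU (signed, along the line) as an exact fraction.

t = -2

Assign X = (0, 0), F = (1, 0), D = (0, 1), H = (1, 2) — the answer is frame-independent, so this choice is without loss of generality.
1. U is the midpoint of XD ⇒ U = (0, 1/2)
through H parallel to FX: direction (-1, 0); meets DU at W = (0, 2)
W = D + t·(U−D) with t = -2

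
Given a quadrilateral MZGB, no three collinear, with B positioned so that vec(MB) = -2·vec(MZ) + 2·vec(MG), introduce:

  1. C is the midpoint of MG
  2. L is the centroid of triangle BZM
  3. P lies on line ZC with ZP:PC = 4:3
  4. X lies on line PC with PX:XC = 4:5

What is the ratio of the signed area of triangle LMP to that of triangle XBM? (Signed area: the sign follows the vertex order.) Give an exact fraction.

[LMP]:[XBM] = 4/13

Work in coordinates with M = (0, 0), Z = (1, 0), G = (0, 1), B = (-2, 2).
1. C is the midpoint of MG ⇒ C = (0, 1/2)
2. L is the centroid of triangle BZM ⇒ L = (-1/3, 2/3)
3. P lies on line ZC with ZP:PC = 4:3 ⇒ P = (3/7, 2/7)
4. X lies on line PC with PX:XC = 4:5 ⇒ X = (5/21, 8/21)
2·[LMP] = 8/21, 2·[XBM] = 26/21
[LMP]:[XBM] = 8/21:26/21 = 4/13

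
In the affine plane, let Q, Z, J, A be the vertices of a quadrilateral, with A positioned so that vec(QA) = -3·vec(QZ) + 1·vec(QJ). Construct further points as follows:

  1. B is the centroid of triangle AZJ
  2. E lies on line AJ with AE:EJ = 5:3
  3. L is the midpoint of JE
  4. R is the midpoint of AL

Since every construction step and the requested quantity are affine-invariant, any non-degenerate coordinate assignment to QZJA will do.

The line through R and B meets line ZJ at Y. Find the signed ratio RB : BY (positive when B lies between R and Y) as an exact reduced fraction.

Work in coordinates with Q = (0, 0), Z = (1, 0), J = (0, 1), A = (-3, 1).
1. B is the centroid of triangle AZJ ⇒ B = (-2/3, 2/3)
2. E lies on line AJ with AE:EJ = 5:3 ⇒ E = (-9/8, 1)
3. L is the midpoint of JE ⇒ L = (-9/16, 1)
4. R is the midpoint of AL ⇒ R = (-57/32, 1)
line RB meets ZJ at Y = (19/25, 6/25)
B = R + t·(Y−R) with t = 25/57, so RB:BY = 25/57:32/57

RB:BY = 25/32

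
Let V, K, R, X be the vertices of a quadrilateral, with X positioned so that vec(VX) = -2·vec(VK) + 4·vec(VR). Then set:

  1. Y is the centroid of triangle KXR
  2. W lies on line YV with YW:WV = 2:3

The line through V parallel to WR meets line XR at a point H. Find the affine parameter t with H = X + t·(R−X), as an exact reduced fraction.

Set V = (0, 0), K = (1, 0), R = (0, 1), X = (-2, 4); any affine frame gives the same invariant.
1. Y is the centroid of triangle KXR ⇒ Y = (-1/3, 5/3)
2. W lies on line YV with YW:WV = 2:3 ⇒ W = (-1/5, 1)
through V parallel to WR: direction (1/5, 0); meets XR at H = (2/3, 0)
H = X + t·(R−X) with t = 4/3

t = 4/3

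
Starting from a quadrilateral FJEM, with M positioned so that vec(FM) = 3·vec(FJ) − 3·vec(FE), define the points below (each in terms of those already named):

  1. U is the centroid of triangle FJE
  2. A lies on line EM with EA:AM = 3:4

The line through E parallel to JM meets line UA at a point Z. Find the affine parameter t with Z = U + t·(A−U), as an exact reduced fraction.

Choose coordinates F = (0, 0), J = (1, 0), E = (0, 1), M = (3, -3).
1. U is the centroid of triangle FJE ⇒ U = (1/3, 1/3)
2. A lies on line EM with EA:AM = 3:4 ⇒ A = (9/7, -5/7)
through E parallel to JM: direction (2, -3); meets UA at Z = (3/4, -1/8)
Z = U + t·(A−U) with t = 7/16

t = 7/16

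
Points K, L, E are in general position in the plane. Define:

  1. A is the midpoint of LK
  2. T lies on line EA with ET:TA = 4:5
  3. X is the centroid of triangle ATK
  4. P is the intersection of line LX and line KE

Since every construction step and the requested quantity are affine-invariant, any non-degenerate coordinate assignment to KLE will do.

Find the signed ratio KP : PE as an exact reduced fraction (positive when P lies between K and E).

KP:PE = 10/31

Assign K = (0, 0), L = (1, 0), E = (0, 1) — the answer is frame-independent, so this choice is without loss of generality.
1. A is the midpoint of LK ⇒ A = (1/2, 0)
2. T lies on line EA with ET:TA = 4:5 ⇒ T = (2/9, 5/9)
3. X is the centroid of triangle ATK ⇒ X = (13/54, 5/27)
4. P is the intersection of line LX and line KE ⇒ P = (0, 10/41)
P = K + t·(E−K) with t = 10/41, so KP:PE = t:(1−t) = 10/41:31/41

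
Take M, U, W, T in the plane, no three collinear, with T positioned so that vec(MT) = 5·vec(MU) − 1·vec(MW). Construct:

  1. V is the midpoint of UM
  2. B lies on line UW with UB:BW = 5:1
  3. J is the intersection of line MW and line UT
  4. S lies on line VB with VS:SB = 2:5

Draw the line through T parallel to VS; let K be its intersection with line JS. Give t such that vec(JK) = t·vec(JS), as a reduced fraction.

Set M = (0, 0), U = (1, 0), W = (0, 1), T = (5, -1); any affine frame gives the same invariant.
1. V is the midpoint of UM ⇒ V = (1/2, 0)
2. B lies on line UW with UB:BW = 5:1 ⇒ B = (1/6, 5/6)
3. J is the intersection of line MW and line UT ⇒ J = (0, 1/4)
4. S lies on line VB with VS:SB = 2:5 ⇒ S = (17/42, 5/21)
through T parallel to VS: direction (-2/21, 5/21); meets JS at K = (255/56, 13/112)
K = J + t·(S−J) with t = 45/4

t = 45/4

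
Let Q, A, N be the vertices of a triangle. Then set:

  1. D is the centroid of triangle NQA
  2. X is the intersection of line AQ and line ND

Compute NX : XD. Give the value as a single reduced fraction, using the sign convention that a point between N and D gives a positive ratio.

Assign Q = (0, 0), A = (1, 0), N = (0, 1) — the answer is frame-independent, so this choice is without loss of generality.
1. D is the centroid of triangle NQA ⇒ D = (1/3, 1/3)
2. X is the intersection of line AQ and line ND ⇒ X = (1/2, 0)
X = N + t·(D−N) with t = 3/2, so NX:XD = t:(1−t) = 3/2:-1/2

NX:XD = -3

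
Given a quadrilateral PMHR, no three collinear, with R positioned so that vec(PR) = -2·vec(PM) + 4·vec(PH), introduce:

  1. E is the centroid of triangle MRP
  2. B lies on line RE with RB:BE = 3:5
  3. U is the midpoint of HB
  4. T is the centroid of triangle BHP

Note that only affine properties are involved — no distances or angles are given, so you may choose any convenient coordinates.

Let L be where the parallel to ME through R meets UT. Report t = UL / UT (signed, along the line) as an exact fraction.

Assign P = (0, 0), M = (1, 0), H = (0, 1), R = (-2, 4) — the answer is frame-independent, so this choice is without loss of generality.
1. E is the centroid of triangle MRP ⇒ E = (-1/3, 4/3)
2. B lies on line RE with RB:BE = 3:5 ⇒ B = (-11/8, 3)
3. U is the midpoint of HB ⇒ U = (-11/16, 2)
4. T is the centroid of triangle BHP ⇒ T = (-11/24, 4/3)
through R parallel to ME: direction (-4/3, 4/3); meets UT at L = (-22/21, 64/21)
L = U + t·(T−U) with t = -11/7

t = -11/7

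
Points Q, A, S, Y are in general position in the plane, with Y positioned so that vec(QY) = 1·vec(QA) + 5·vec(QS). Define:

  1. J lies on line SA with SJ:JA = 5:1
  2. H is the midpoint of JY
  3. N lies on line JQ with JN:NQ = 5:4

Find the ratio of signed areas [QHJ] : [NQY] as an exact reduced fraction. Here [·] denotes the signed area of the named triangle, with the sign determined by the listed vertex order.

Set Q = (0, 0), A = (1, 0), S = (0, 1), Y = (1, 5); any affine frame gives the same invariant.
1. J lies on line SA with SJ:JA = 5:1 ⇒ J = (5/6, 1/6)
2. H is the midpoint of JY ⇒ H = (11/12, 31/12)
3. N lies on line JQ with JN:NQ = 5:4 ⇒ N = (10/27, 2/27)
2·[QHJ] = -2, 2·[NQY] = -16/9
[QHJ]:[NQY] = -2:-16/9 = 9/8

[QHJ]:[NQY] = 9/8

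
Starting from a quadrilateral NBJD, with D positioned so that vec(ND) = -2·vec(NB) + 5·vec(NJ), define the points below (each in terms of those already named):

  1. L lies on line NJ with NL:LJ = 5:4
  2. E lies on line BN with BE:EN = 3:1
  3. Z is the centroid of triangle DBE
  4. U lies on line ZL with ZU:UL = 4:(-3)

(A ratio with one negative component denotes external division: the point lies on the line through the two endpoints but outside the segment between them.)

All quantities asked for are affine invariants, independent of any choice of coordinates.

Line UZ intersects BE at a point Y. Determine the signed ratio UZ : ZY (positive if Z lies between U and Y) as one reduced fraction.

UZ:ZY = -8/3

Assign N = (0, 0), B = (1, 0), J = (0, 1), D = (-2, 5) — the answer is frame-independent, so this choice is without loss of generality.
1. L lies on line NJ with NL:LJ = 5:4 ⇒ L = (0, 5/9)
2. E lies on line BN with BE:EN = 3:1 ⇒ E = (1/4, 0)
3. Z is the centroid of triangle DBE ⇒ Z = (-1/4, 5/3)
4. U lies on line ZL with ZU:UL = 4:(-3) ⇒ U = (3/4, -25/9)
line UZ meets BE at Y = (1/8, 0)
Z = U + t·(Y−U) with t = 8/5, so UZ:ZY = 8/5:-3/5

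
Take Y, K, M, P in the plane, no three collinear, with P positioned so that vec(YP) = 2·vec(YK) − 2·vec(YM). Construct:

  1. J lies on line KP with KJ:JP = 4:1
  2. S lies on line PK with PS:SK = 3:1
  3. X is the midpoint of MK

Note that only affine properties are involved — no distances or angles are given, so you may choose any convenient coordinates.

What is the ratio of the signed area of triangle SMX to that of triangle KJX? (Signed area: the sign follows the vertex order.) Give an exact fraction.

Choose coordinates Y = (0, 0), K = (1, 0), M = (0, 1), P = (2, -2).
1. J lies on line KP with KJ:JP = 4:1 ⇒ J = (9/5, -8/5)
2. S lies on line PK with PS:SK = 3:1 ⇒ S = (5/4, -1/2)
3. X is the midpoint of MK ⇒ X = (1/2, 1/2)
2·[SMX] = -1/8, 2·[KJX] = -2/5
[SMX]:[KJX] = -1/8:-2/5 = 5/16

[SMX]:[KJX] = 5/16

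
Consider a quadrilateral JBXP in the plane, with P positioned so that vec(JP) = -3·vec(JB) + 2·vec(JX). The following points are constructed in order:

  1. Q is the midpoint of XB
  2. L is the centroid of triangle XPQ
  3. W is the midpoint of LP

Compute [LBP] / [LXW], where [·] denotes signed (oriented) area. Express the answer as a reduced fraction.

[LBP]:[LXW] = -6

Work in coordinates with J = (0, 0), B = (1, 0), X = (0, 1), P = (-3, 2).
1. Q is the midpoint of XB ⇒ Q = (1/2, 1/2)
2. L is the centroid of triangle XPQ ⇒ L = (-5/6, 7/6)
3. W is the midpoint of LP ⇒ W = (-23/12, 19/12)
2·[LBP] = -1, 2·[LXW] = 1/6
[LBP]:[LXW] = -1:1/6 = -6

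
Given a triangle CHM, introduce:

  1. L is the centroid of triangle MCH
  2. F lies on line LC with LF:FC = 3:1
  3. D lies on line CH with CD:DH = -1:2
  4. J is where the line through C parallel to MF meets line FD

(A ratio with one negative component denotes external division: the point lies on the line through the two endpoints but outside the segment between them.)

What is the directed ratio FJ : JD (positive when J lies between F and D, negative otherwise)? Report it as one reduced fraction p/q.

FJ:JD = 1/11

Work in coordinates with C = (0, 0), H = (1, 0), M = (0, 1).
1. L is the centroid of triangle MCH ⇒ L = (1/3, 1/3)
2. F lies on line LC with LF:FC = 3:1 ⇒ F = (1/12, 1/12)
3. D lies on line CH with CD:DH = -1:2 ⇒ D = (-1, 0)
4. J is where the line through C parallel to MF meets line FD ⇒ J = (-1/144, 11/144)
J = F + t·(D−F) with t = 1/12, so FJ:JD = t:(1−t) = 1/12:11/12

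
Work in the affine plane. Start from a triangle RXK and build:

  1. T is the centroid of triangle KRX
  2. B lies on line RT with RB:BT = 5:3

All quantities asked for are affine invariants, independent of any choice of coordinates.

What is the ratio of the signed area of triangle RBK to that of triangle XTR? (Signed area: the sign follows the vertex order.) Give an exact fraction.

[RBK]:[XTR] = 5/8

Work in coordinates with R = (0, 0), X = (1, 0), K = (0, 1).
1. T is the centroid of triangle KRX ⇒ T = (1/3, 1/3)
2. B lies on line RT with RB:BT = 5:3 ⇒ B = (5/24, 5/24)
2·[RBK] = 5/24, 2·[XTR] = 1/3
[RBK]:[XTR] = 5/24:1/3 = 5/8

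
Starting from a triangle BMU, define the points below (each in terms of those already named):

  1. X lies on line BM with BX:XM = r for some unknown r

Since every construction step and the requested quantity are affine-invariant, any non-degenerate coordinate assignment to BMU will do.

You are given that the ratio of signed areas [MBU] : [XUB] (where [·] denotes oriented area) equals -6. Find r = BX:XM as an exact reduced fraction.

r = 1/5

Assign B = (0, 0), M = (1, 0), U = (0, 1) — the answer is frame-independent, so this choice is without loss of generality.
1. With BX:XM = r, write λ = r/(r+1) so X = B + λ·(M−B); X is affine-linear in λ
Every point depending on X is an affine combination of X and λ-independent points, so each such coordinate is linear in λ; the λ² term in each signed area is a multiple of (M−B)×(M−B) = 0, so 2·[MBU] and 2·[XUB] are each linear in λ. Evaluating at λ=0 and λ=1:
  2·[MBU] = -1,   2·[XUB] = λ
So [MBU]:[XUB] = (-1) / (λ). Setting this equal to -6:
  -1 = -6·(λ)  ⇒  λ = 1/6
Then r = λ/(1−λ) = (1/6)/(5/6) = 1/5. Check: with r = 1/5, X = (1/6, 0) and [MBU]:[XUB] = -6 as required.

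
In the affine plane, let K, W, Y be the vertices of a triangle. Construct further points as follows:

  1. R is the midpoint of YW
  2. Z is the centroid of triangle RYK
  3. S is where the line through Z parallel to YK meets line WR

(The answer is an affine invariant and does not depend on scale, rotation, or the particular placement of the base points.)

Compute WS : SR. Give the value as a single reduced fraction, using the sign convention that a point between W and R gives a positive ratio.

Work in coordinates with K = (0, 0), W = (1, 0), Y = (0, 1).
1. R is the midpoint of YW ⇒ R = (1/2, 1/2)
2. Z is the centroid of triangle RYK ⇒ Z = (1/6, 1/2)
3. S is where the line through Z parallel to YK meets line WR ⇒ S = (1/6, 5/6)
S = W + t·(R−W) with t = 5/3, so WS:SR = t:(1−t) = 5/3:-2/3

WS:SR = -5/2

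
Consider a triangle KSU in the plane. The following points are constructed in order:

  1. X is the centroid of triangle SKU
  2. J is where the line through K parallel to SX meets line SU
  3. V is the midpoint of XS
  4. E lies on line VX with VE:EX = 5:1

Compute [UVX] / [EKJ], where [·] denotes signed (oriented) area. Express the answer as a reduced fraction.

Choose coordinates K = (0, 0), S = (1, 0), U = (0, 1).
1. X is the centroid of triangle SKU ⇒ X = (1/3, 1/3)
2. J is where the line through K parallel to SX meets line SU ⇒ J = (2, -1)
3. V is the midpoint of XS ⇒ V = (2/3, 1/6)
4. E lies on line VX with VE:EX = 5:1 ⇒ E = (7/18, 11/36)
2·[UVX] = -1/6, 2·[EKJ] = 1
[UVX]:[EKJ] = -1/6:1 = -1/6

[UVX]:[EKJ] = -1/6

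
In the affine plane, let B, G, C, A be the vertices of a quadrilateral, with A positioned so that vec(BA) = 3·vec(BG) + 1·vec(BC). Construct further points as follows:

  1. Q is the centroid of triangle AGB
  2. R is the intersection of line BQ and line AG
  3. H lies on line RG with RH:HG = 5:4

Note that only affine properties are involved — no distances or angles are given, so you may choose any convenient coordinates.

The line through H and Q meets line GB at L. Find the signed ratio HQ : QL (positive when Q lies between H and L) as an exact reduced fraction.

HQ:QL = -1/3

Assign B = (0, 0), G = (1, 0), C = (0, 1), A = (3, 1) — the answer is frame-independent, so this choice is without loss of generality.
1. Q is the centroid of triangle AGB ⇒ Q = (4/3, 1/3)
2. R is the intersection of line BQ and line AG ⇒ R = (2, 1/2)
3. H lies on line RG with RH:HG = 5:4 ⇒ H = (13/9, 2/9)
line HQ meets GB at L = (5/3, 0)
Q = H + t·(L−H) with t = -1/2, so HQ:QL = -1/2:3/2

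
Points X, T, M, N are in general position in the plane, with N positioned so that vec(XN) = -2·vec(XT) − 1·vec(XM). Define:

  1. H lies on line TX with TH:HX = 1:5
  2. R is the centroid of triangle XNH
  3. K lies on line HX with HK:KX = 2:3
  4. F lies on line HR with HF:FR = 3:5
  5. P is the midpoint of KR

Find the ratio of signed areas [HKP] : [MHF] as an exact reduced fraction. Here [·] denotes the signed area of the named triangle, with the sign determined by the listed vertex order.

[HKP]:[MHF] = -8/81

Assign X = (0, 0), T = (1, 0), M = (0, 1), N = (-2, -1) — the answer is frame-independent, so this choice is without loss of generality.
1. H lies on line TX with TH:HX = 1:5 ⇒ H = (5/6, 0)
2. R is the centroid of triangle XNH ⇒ R = (-7/18, -1/3)
3. K lies on line HX with HK:KX = 2:3 ⇒ K = (1/2, 0)
4. F lies on line HR with HF:FR = 3:5 ⇒ F = (3/8, -1/8)
5. P is the midpoint of KR ⇒ P = (1/18, -1/6)
2·[HKP] = 1/18, 2·[MHF] = -9/16
[HKP]:[MHF] = 1/18:-9/16 = -8/81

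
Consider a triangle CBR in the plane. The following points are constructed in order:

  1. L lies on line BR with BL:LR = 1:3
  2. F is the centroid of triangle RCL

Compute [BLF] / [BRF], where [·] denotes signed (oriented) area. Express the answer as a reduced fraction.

Choose coordinates C = (0, 0), B = (1, 0), R = (0, 1).
1. L lies on line BR with BL:LR = 1:3 ⇒ L = (3/4, 1/4)
2. F is the centroid of triangle RCL ⇒ F = (1/4, 5/12)
2·[BLF] = 1/12, 2·[BRF] = 1/3
[BLF]:[BRF] = 1/12:1/3 = 1/4

[BLF]:[BRF] = 1/4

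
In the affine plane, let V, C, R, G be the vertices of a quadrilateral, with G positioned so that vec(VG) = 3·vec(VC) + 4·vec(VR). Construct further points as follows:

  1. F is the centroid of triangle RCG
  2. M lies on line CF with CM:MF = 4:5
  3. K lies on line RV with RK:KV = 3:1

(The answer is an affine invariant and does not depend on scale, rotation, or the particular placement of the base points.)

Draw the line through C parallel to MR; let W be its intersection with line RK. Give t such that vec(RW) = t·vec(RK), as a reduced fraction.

Set V = (0, 0), C = (1, 0), R = (0, 1), G = (3, 4); any affine frame gives the same invariant.
1. F is the centroid of triangle RCG ⇒ F = (4/3, 5/3)
2. M lies on line CF with CM:MF = 4:5 ⇒ M = (31/27, 20/27)
3. K lies on line RV with RK:KV = 3:1 ⇒ K = (0, 1/4)
through C parallel to MR: direction (-31/27, 7/27); meets RK at W = (0, 7/31)
W = R + t·(K−R) with t = 32/31

t = 32/31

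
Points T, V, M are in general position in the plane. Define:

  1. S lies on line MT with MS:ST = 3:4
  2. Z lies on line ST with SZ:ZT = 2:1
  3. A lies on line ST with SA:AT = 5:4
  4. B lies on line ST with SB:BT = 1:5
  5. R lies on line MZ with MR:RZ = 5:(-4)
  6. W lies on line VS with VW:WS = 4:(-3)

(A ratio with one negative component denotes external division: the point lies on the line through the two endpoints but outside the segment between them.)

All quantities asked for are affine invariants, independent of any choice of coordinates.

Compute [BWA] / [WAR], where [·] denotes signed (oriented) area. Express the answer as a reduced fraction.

Assign T = (0, 0), V = (1, 0), M = (0, 1) — the answer is frame-independent, so this choice is without loss of generality.
1. S lies on line MT with MS:ST = 3:4 ⇒ S = (0, 4/7)
2. Z lies on line ST with SZ:ZT = 2:1 ⇒ Z = (0, 4/21)
3. A lies on line ST with SA:AT = 5:4 ⇒ A = (0, 16/63)
4. B lies on line ST with SB:BT = 1:5 ⇒ B = (0, 10/21)
5. R lies on line MZ with MR:RZ = 5:(-4) ⇒ R = (0, -64/21)
6. W lies on line VS with VW:WS = 4:(-3) ⇒ W = (-3, 16/7)
2·[BWA] = 2/3, 2·[WAR] = -208/21
[BWA]:[WAR] = 2/3:-208/21 = -7/104

[BWA]:[WAR] = -7/104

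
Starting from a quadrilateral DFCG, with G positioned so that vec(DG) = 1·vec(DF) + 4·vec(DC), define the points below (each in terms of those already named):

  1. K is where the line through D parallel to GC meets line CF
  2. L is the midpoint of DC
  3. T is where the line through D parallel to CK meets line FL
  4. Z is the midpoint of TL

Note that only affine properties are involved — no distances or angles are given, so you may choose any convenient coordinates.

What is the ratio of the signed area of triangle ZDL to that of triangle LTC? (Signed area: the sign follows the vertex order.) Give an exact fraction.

Set D = (0, 0), F = (1, 0), C = (0, 1), G = (1, 4); any affine frame gives the same invariant.
1. K is where the line through D parallel to GC meets line CF ⇒ K = (1/4, 3/4)
2. L is the midpoint of DC ⇒ L = (0, 1/2)
3. T is where the line through D parallel to CK meets line FL ⇒ T = (-1, 1)
4. Z is the midpoint of TL ⇒ Z = (-1/2, 3/4)
2·[ZDL] = 1/4, 2·[LTC] = -1/2
[ZDL]:[LTC] = 1/4:-1/2 = -1/2

[ZDL]:[LTC] = -1/2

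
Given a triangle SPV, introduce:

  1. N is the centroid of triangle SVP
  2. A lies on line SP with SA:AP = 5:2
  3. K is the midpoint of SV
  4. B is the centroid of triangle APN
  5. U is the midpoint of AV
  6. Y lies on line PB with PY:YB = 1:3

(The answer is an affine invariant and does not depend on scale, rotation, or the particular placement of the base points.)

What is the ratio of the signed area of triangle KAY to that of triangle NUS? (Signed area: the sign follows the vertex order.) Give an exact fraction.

Work in coordinates with S = (0, 0), P = (1, 0), V = (0, 1).
1. N is the centroid of triangle SVP ⇒ N = (1/3, 1/3)
2. A lies on line SP with SA:AP = 5:2 ⇒ A = (5/7, 0)
3. K is the midpoint of SV ⇒ K = (0, 1/2)
4. B is the centroid of triangle APN ⇒ B = (43/63, 1/9)
5. U is the midpoint of AV ⇒ U = (5/14, 1/2)
6. Y lies on line PB with PY:YB = 1:3 ⇒ Y = (58/63, 1/36)
2·[KAY] = 31/252, 2·[NUS] = 1/21
[KAY]:[NUS] = 31/252:1/21 = 31/12

[KAY]:[NUS] = 31/12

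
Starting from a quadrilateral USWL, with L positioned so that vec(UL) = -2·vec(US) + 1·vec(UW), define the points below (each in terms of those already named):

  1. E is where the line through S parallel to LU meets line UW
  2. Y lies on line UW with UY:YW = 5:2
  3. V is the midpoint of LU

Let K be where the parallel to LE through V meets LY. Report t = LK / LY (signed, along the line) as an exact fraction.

t = -7/6

Choose coordinates U = (0, 0), S = (1, 0), W = (0, 1), L = (-2, 1).
1. E is where the line through S parallel to LU meets line UW ⇒ E = (0, 1/2)
2. Y lies on line UW with UY:YW = 5:2 ⇒ Y = (0, 5/7)
3. V is the midpoint of LU ⇒ V = (-1, 1/2)
through V parallel to LE: direction (2, -1/2); meets LY at K = (-13/3, 4/3)
K = L + t·(Y−L) with t = -7/6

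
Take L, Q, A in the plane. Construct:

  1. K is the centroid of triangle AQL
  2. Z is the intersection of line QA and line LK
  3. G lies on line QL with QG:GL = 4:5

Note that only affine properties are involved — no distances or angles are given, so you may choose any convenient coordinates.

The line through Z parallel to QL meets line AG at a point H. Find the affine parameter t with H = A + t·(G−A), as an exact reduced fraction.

Assign L = (0, 0), Q = (1, 0), A = (0, 1) — the answer is frame-independent, so this choice is without loss of generality.
1. K is the centroid of triangle AQL ⇒ K = (1/3, 1/3)
2. Z is the intersection of line QA and line LK ⇒ Z = (1/2, 1/2)
3. G lies on line QL with QG:GL = 4:5 ⇒ G = (5/9, 0)
through Z parallel to QL: direction (-1, 0); meets AG at H = (5/18, 1/2)
H = A + t·(G−A) with t = 1/2

t = 1/2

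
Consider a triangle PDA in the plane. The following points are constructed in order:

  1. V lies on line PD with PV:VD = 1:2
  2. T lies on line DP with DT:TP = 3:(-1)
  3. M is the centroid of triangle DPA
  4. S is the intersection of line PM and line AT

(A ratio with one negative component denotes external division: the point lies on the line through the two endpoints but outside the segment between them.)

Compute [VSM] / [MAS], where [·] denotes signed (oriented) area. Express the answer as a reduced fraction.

Work in coordinates with P = (0, 0), D = (1, 0), A = (0, 1).
1. V lies on line PD with PV:VD = 1:2 ⇒ V = (1/3, 0)
2. T lies on line DP with DT:TP = 3:(-1) ⇒ T = (-1/2, 0)
3. M is the centroid of triangle DPA ⇒ M = (1/3, 1/3)
4. S is the intersection of line PM and line AT ⇒ S = (-1, -1)
2·[VSM] = -4/9, 2·[MAS] = 4/3
[VSM]:[MAS] = -4/9:4/3 = -1/3

[VSM]:[MAS] = -1/3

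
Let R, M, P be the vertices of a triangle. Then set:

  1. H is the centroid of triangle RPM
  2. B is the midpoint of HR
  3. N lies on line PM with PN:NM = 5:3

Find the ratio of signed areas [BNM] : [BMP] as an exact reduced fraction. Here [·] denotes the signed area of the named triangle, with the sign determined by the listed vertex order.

[BNM]:[BMP] = -3/8

Work in coordinates with R = (0, 0), M = (1, 0), P = (0, 1).
1. H is the centroid of triangle RPM ⇒ H = (1/3, 1/3)
2. B is the midpoint of HR ⇒ B = (1/6, 1/6)
3. N lies on line PM with PN:NM = 5:3 ⇒ N = (5/8, 3/8)
2·[BNM] = -1/4, 2·[BMP] = 2/3
[BNM]:[BMP] = -1/4:2/3 = -3/8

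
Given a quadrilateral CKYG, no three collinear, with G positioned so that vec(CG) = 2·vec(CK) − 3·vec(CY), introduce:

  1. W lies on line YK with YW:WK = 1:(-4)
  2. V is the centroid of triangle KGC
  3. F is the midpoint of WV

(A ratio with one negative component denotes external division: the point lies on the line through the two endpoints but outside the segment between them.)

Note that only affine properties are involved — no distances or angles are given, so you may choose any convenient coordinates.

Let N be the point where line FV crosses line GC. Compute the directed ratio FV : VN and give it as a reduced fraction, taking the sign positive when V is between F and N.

FV:VN = 1/3

Assign C = (0, 0), K = (1, 0), Y = (0, 1), G = (2, -3) — the answer is frame-independent, so this choice is without loss of generality.
1. W lies on line YK with YW:WK = 1:(-4) ⇒ W = (-1/3, 4/3)
2. V is the centroid of triangle KGC ⇒ V = (1, -1)
3. F is the midpoint of WV ⇒ F = (1/3, 1/6)
line FV meets GC at N = (3, -9/2)
V = F + t·(N−F) with t = 1/4, so FV:VN = 1/4:3/4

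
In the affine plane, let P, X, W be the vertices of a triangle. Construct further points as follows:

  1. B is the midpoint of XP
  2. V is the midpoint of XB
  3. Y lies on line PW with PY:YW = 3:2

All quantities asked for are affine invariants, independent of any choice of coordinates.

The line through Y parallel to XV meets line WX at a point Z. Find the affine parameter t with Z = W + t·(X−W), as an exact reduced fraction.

t = 2/5

Choose coordinates P = (0, 0), X = (1, 0), W = (0, 1).
1. B is the midpoint of XP ⇒ B = (1/2, 0)
2. V is the midpoint of XB ⇒ V = (3/4, 0)
3. Y lies on line PW with PY:YW = 3:2 ⇒ Y = (0, 3/5)
through Y parallel to XV: direction (-1/4, 0); meets WX at Z = (2/5, 3/5)
Z = W + t·(X−W) with t = 2/5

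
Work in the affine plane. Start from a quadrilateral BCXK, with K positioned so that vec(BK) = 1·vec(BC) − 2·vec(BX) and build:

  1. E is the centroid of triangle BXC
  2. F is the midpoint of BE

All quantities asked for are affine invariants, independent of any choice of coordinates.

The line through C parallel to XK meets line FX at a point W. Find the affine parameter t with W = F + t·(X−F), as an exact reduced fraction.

t = 7

Assign B = (0, 0), C = (1, 0), X = (0, 1), K = (1, -2) — the answer is frame-independent, so this choice is without loss of generality.
1. E is the centroid of triangle BXC ⇒ E = (1/3, 1/3)
2. F is the midpoint of BE ⇒ F = (1/6, 1/6)
through C parallel to XK: direction (1, -3); meets FX at W = (-1, 6)
W = F + t·(X−F) with t = 7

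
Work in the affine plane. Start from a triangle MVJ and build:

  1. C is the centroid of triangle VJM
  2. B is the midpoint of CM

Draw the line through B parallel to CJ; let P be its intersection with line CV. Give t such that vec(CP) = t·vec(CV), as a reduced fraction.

Choose coordinates M = (0, 0), V = (1, 0), J = (0, 1).
1. C is the centroid of triangle VJM ⇒ C = (1/3, 1/3)
2. B is the midpoint of CM ⇒ B = (1/6, 1/6)
through B parallel to CJ: direction (-1/3, 2/3); meets CV at P = (0, 1/2)
P = C + t·(V−C) with t = -1/2

t = -1/2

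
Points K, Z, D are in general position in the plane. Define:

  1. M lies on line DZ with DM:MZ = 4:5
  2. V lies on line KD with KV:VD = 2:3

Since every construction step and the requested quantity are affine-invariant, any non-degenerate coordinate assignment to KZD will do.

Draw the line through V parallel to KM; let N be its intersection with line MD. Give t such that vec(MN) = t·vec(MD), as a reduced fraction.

Assign K = (0, 0), Z = (1, 0), D = (0, 1) — the answer is frame-independent, so this choice is without loss of generality.
1. M lies on line DZ with DM:MZ = 4:5 ⇒ M = (4/9, 5/9)
2. V lies on line KD with KV:VD = 2:3 ⇒ V = (0, 2/5)
through V parallel to KM: direction (4/9, 5/9); meets MD at N = (4/15, 11/15)
N = M + t·(D−M) with t = 2/5

t = 2/5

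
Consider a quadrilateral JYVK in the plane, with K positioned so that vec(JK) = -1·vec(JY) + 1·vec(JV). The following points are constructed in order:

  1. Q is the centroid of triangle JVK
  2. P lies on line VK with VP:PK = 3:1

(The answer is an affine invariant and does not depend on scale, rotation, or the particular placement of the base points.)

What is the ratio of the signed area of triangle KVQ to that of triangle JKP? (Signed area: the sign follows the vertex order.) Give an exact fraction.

Assign J = (0, 0), Y = (1, 0), V = (0, 1), K = (-1, 1) — the answer is frame-independent, so this choice is without loss of generality.
1. Q is the centroid of triangle JVK ⇒ Q = (-1/3, 2/3)
2. P lies on line VK with VP:PK = 3:1 ⇒ P = (-3/4, 1)
2·[KVQ] = -1/3, 2·[JKP] = -1/4
[KVQ]:[JKP] = -1/3:-1/4 = 4/3

[KVQ]:[JKP] = 4/3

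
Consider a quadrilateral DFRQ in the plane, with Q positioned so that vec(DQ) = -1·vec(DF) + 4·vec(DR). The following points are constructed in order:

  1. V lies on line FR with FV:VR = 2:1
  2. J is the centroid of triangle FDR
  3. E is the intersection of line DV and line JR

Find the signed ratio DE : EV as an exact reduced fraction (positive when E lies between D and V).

Set D = (0, 0), F = (1, 0), R = (0, 1), Q = (-1, 4); any affine frame gives the same invariant.
1. V lies on line FR with FV:VR = 2:1 ⇒ V = (1/3, 2/3)
2. J is the centroid of triangle FDR ⇒ J = (1/3, 1/3)
3. E is the intersection of line DV and line JR ⇒ E = (1/4, 1/2)
E = D + t·(V−D) with t = 3/4, so DE:EV = t:(1−t) = 3/4:1/4

DE:EV = 3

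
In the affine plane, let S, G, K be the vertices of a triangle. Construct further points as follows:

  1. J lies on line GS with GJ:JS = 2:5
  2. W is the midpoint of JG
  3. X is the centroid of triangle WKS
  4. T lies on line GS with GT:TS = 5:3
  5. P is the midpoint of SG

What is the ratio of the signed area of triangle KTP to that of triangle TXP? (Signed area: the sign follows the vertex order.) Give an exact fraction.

[KTP]:[TXP] = -3

Set S = (0, 0), G = (1, 0), K = (0, 1); any affine frame gives the same invariant.
1. J lies on line GS with GJ:JS = 2:5 ⇒ J = (5/7, 0)
2. W is the midpoint of JG ⇒ W = (6/7, 0)
3. X is the centroid of triangle WKS ⇒ X = (2/7, 1/3)
4. T lies on line GS with GT:TS = 5:3 ⇒ T = (3/8, 0)
5. P is the midpoint of SG ⇒ P = (1/2, 0)
2·[KTP] = 1/8, 2·[TXP] = -1/24
[KTP]:[TXP] = 1/8:-1/24 = -3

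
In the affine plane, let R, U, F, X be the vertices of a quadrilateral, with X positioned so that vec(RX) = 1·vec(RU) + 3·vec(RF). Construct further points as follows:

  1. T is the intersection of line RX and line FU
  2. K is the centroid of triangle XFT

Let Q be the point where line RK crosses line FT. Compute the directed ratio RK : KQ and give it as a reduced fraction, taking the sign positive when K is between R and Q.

RK:KQ = -2

Choose coordinates R = (0, 0), U = (1, 0), F = (0, 1), X = (1, 3).
1. T is the intersection of line RX and line FU ⇒ T = (1/4, 3/4)
2. K is the centroid of triangle XFT ⇒ K = (5/12, 19/12)
line RK meets FT at Q = (5/24, 19/24)
K = R + t·(Q−R) with t = 2, so RK:KQ = 2:-1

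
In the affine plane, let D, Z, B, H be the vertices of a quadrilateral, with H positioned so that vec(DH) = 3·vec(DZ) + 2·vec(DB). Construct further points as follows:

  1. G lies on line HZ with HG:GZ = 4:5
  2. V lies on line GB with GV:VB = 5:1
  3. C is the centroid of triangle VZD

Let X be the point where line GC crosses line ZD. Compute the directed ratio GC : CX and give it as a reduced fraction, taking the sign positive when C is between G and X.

GC:CX = 25/11

Set D = (0, 0), Z = (1, 0), B = (0, 1), H = (3, 2); any affine frame gives the same invariant.
1. G lies on line HZ with HG:GZ = 4:5 ⇒ G = (19/9, 10/9)
2. V lies on line GB with GV:VB = 5:1 ⇒ V = (19/54, 55/54)
3. C is the centroid of triangle VZD ⇒ C = (73/162, 55/162)
line GC meets ZD at X = (-7/25, 0)
C = G + t·(X−G) with t = 25/36, so GC:CX = 25/36:11/36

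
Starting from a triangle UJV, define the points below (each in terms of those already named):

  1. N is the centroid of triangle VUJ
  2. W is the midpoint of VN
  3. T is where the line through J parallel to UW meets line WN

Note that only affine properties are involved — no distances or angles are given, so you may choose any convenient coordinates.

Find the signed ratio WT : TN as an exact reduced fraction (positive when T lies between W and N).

WT:TN = -4/3

Assign U = (0, 0), J = (1, 0), V = (0, 1) — the answer is frame-independent, so this choice is without loss of generality.
1. N is the centroid of triangle VUJ ⇒ N = (1/3, 1/3)
2. W is the midpoint of VN ⇒ W = (1/6, 2/3)
3. T is where the line through J parallel to UW meets line WN ⇒ T = (5/6, -2/3)
T = W + t·(N−W) with t = 4, so WT:TN = t:(1−t) = 4:-3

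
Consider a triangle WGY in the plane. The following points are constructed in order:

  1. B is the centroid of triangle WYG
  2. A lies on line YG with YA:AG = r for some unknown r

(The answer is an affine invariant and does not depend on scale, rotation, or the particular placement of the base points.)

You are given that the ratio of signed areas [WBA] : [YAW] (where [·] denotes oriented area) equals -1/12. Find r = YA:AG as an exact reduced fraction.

Set W = (0, 0), G = (1, 0), Y = (0, 1); any affine frame gives the same invariant.
1. B is the centroid of triangle WYG ⇒ B = (1/3, 1/3)
2. With YA:AG = r, write λ = r/(r+1) so A = Y + λ·(G−Y); A is affine-linear in λ
Every point depending on A is an affine combination of A and λ-independent points, so each such coordinate is linear in λ; the λ² term in each signed area is a multiple of (G−Y)×(G−Y) = 0, so 2·[WBA] and 2·[YAW] are each linear in λ. Evaluating at λ=0 and λ=1:
  2·[WBA] = -2/3·λ + 1/3,   2·[YAW] = −λ
So [WBA]:[YAW] = (-2/3·λ + 1/3) / (−λ). Setting this equal to -1/12:
  -2/3·λ + 1/3 = -1/12·(−λ)  ⇒  λ = 4/9
Then r = λ/(1−λ) = (4/9)/(5/9) = 4/5. Check: with r = 4/5, A = (4/9, 5/9) and [WBA]:[YAW] = -1/12 as required.

r = 4/5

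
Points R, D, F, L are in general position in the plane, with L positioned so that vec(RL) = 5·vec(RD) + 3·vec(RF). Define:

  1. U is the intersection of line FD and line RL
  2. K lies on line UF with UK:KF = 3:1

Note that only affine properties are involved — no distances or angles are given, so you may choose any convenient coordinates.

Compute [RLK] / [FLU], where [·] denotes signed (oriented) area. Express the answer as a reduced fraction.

[RLK]:[FLU] = -6/7

Choose coordinates R = (0, 0), D = (1, 0), F = (0, 1), L = (5, 3).
1. U is the intersection of line FD and line RL ⇒ U = (5/8, 3/8)
2. K lies on line UF with UK:KF = 3:1 ⇒ K = (5/32, 27/32)
2·[RLK] = 15/4, 2·[FLU] = -35/8
[RLK]:[FLU] = 15/4:-35/8 = -6/7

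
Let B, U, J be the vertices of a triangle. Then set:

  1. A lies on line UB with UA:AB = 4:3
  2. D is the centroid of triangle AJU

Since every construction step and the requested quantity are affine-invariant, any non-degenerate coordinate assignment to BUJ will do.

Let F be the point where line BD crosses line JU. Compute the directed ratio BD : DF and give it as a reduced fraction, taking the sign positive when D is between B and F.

BD:DF = 17/4

Assign B = (0, 0), U = (1, 0), J = (0, 1) — the answer is frame-independent, so this choice is without loss of generality.
1. A lies on line UB with UA:AB = 4:3 ⇒ A = (3/7, 0)
2. D is the centroid of triangle AJU ⇒ D = (10/21, 1/3)
line BD meets JU at F = (10/17, 7/17)
D = B + t·(F−B) with t = 17/21, so BD:DF = 17/21:4/21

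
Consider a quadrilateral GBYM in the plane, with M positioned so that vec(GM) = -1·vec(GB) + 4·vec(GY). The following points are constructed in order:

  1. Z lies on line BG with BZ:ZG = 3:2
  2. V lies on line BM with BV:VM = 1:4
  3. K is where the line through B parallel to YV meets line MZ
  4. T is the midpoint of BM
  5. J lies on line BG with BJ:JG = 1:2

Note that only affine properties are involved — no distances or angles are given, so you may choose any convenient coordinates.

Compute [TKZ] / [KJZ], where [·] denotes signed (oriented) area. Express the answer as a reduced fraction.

[TKZ]:[KJZ] = -9/8

Set G = (0, 0), B = (1, 0), Y = (0, 1), M = (-1, 4); any affine frame gives the same invariant.
1. Z lies on line BG with BZ:ZG = 3:2 ⇒ Z = (2/5, 0)
2. V lies on line BM with BV:VM = 1:4 ⇒ V = (3/5, 4/5)
3. K is where the line through B parallel to YV meets line MZ ⇒ K = (17/53, 12/53)
4. T is the midpoint of BM ⇒ T = (0, 2)
5. J lies on line BG with BJ:JG = 1:2 ⇒ J = (2/3, 0)
2·[TKZ] = 18/265, 2·[KJZ] = -16/265
[TKZ]:[KJZ] = 18/265:-16/265 = -9/8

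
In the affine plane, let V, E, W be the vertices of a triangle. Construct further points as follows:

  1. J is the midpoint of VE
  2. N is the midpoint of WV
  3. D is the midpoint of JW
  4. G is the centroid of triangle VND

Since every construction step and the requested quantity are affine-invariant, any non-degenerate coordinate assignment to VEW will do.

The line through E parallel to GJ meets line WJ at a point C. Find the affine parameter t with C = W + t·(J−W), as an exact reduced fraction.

t = 1/3

Assign V = (0, 0), E = (1, 0), W = (0, 1) — the answer is frame-independent, so this choice is without loss of generality.
1. J is the midpoint of VE ⇒ J = (1/2, 0)
2. N is the midpoint of WV ⇒ N = (0, 1/2)
3. D is the midpoint of JW ⇒ D = (1/4, 1/2)
4. G is the centroid of triangle VND ⇒ G = (1/12, 1/3)
through E parallel to GJ: direction (5/12, -1/3); meets WJ at C = (1/6, 2/3)
C = W + t·(J−W) with t = 1/3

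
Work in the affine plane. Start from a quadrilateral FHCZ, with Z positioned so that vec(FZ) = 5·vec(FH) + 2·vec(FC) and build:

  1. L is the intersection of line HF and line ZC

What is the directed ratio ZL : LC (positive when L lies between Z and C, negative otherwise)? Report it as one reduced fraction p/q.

Set F = (0, 0), H = (1, 0), C = (0, 1), Z = (5, 2); any affine frame gives the same invariant.
1. L is the intersection of line HF and line ZC ⇒ L = (-5, 0)
L = Z + t·(C−Z) with t = 2, so ZL:LC = t:(1−t) = 2:-1

ZL:LC = -2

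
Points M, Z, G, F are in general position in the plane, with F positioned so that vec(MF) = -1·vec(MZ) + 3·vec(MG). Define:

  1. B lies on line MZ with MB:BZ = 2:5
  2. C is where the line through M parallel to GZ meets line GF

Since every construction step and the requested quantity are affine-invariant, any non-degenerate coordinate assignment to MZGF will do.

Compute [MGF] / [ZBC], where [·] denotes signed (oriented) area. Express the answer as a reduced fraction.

[MGF]:[ZBC] = 7/5

Work in coordinates with M = (0, 0), Z = (1, 0), G = (0, 1), F = (-1, 3).
1. B lies on line MZ with MB:BZ = 2:5 ⇒ B = (2/7, 0)
2. C is where the line through M parallel to GZ meets line GF ⇒ C = (1, -1)
2·[MGF] = 1, 2·[ZBC] = 5/7
[MGF]:[ZBC] = 1:5/7 = 7/5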